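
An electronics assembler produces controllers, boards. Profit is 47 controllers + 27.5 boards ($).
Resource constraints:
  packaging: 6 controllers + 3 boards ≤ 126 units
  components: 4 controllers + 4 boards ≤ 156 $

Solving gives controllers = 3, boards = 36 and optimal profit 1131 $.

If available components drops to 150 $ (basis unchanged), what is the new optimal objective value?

1119

At the optimum: packaging uses 126 of 126 (binding); components uses 156 of 156 (binding).
From A_Bᵀ y = c: 6·y_packaging + 4·y_components = 47; 3·y_packaging + 4·y_components = 27.5.
→ y_packaging = 6.5 and y_components = 2.
Δz = y_components·Δb = 2 × (-6) = -12, so new z* = 1131 − 12 = 1119.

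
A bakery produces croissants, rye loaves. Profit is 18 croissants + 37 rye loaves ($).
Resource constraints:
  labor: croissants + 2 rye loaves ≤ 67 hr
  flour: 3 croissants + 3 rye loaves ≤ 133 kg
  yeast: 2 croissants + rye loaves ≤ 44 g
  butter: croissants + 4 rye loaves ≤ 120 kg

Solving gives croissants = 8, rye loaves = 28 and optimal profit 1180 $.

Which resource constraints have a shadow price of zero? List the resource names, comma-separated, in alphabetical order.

labor: 64/67 (slack 3)
flour: 108/133 (slack 25)
yeast: 44/44 (binding)
butter: 120/120 (binding)
By complementary slackness, a constraint with positive slack has shadow price 0 → flour, labor.

flour, labor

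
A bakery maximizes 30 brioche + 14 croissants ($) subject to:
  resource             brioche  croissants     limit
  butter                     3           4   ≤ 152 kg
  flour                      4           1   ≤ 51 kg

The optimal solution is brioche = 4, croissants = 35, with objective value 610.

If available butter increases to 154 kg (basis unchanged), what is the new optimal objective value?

614

Check each constraint at x*: butter 152/152 (tight); flour 51/51 (tight).
From A_Bᵀ y = c: 3·y_butter + 4·y_flour = 30; 4·y_butter + 1·y_flour = 14.
Solving: y_butter = 2, y_flour = 6.
Δz = y_butter·Δb = 2 × (2) = 4, so new z* = 610 + 4 = 614.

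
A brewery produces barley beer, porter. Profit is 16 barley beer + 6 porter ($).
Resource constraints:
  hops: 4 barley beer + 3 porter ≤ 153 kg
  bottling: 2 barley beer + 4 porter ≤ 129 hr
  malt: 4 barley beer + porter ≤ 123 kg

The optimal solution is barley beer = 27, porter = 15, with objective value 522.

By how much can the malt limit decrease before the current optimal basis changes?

12

Binding constraints: hops, malt. The basis is B = [[4,3],[4,1]] with det -8.
Per unit decrease in malt, x* moves by d = (-0.375, 0.5).
The basis stays optimal until bottling becomes binding; allowable decrease = 12 kg.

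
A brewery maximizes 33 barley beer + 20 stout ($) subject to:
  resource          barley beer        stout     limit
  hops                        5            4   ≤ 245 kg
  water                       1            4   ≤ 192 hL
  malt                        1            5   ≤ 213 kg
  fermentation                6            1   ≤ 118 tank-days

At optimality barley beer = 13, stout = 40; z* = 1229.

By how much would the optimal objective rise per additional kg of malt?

Binding: malt and fermentation. Non-binding: hops (20 unused), water (19 unused).
Since hops, water are not tight, their duals are 0.
Dual feasibility on the basic columns requires 1·y_malt + 6·y_fermentation = 33, 5·y_malt + 1·y_fermentation = 20.
This yields shadow prices y_malt = 3, y_fermentation = 5.
Shadow price of malt = 3.

3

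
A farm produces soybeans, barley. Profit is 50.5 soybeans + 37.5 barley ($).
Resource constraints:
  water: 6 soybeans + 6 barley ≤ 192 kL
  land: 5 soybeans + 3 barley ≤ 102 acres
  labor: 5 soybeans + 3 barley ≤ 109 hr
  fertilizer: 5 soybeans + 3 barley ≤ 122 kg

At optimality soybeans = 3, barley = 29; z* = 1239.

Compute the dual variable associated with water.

3

At the optimum: water uses 192 of 192 (binding); land uses 102 of 102 (binding); labor uses 102 of 109 (slack = 7); fertilizer uses 102 of 122 (slack = 20).
By complementary slackness, y = 0 for the non-binding constraints.
Dual feasibility on the basic columns requires 6·y_water + 5·y_land = 50.5, 6·y_water + 3·y_land = 37.5.
→ y_water = 3 and y_land = 6.5.
Shadow price of water = 3.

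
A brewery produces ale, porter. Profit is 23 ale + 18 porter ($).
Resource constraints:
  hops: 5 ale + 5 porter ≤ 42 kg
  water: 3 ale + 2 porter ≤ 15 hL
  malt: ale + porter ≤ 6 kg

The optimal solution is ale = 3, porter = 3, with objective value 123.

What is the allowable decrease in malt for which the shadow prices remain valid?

1

Binding constraints: water, malt. The basis is B = [[3,2],[1,1]] with det 1.
Per unit decrease in malt, x* moves by d = (2, -3).
The basis stays optimal until porter reaches 0; allowable decrease = 1 kg.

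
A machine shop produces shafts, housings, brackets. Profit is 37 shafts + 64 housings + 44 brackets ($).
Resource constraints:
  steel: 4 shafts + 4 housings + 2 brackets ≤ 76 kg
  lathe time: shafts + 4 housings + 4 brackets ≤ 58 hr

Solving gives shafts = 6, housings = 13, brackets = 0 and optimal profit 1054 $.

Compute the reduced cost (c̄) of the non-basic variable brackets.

Check each constraint at x*: steel 76/76 (tight); lathe time 58/58 (tight).
Dual feasibility on the basic columns requires 4·y_steel + 1·y_lathe time = 37, 4·y_steel + 4·y_lathe time = 64.
This yields shadow prices y_steel = 7, y_lathe time = 9.
Reduced cost of brackets: c₃ − yᵀa₃ = 44 − (7·2 + 9·4) = 44 − 50 = -6.

-6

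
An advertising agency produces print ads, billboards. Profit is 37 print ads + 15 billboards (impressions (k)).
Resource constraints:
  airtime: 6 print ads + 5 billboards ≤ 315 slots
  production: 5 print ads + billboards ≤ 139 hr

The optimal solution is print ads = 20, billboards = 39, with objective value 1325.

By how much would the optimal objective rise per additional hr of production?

5

Check each constraint at x*: airtime 315/315 (tight); production 139/139 (tight).
Dual feasibility on the basic columns requires 6·y_airtime + 5·y_production = 37, 5·y_airtime + 1·y_production = 15.
→ y_airtime = 2 and y_production = 5.
Shadow price of production = 5.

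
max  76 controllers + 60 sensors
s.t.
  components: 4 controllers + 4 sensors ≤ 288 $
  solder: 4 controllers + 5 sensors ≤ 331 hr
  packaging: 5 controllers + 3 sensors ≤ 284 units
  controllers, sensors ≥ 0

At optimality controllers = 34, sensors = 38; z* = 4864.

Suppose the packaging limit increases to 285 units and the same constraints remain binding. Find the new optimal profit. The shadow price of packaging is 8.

4872

Δb = 1, so new z* = 4864 + (8)·(1) = 4864 + 8 = 4872.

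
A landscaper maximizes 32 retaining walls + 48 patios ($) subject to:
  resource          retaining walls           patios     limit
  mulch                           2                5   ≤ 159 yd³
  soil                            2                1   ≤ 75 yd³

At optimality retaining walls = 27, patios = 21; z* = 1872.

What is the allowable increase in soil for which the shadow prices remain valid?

84

Binding constraints: mulch, soil. The basis is B = [[2,5],[2,1]] with det -8.
Per unit increase in soil, x* moves by d = (0.625, -0.25).
The basis stays optimal until patios reaches 0; allowable increase = 84 yd³.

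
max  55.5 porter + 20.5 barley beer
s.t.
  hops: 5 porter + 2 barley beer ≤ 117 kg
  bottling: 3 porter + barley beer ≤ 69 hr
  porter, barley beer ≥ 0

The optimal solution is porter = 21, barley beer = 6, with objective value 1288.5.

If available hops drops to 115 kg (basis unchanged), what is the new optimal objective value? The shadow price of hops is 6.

1276.5

Δb = -2, so new z* = 1288.5 + (6)·(-2) = 1288.5 − 12 = 1276.5.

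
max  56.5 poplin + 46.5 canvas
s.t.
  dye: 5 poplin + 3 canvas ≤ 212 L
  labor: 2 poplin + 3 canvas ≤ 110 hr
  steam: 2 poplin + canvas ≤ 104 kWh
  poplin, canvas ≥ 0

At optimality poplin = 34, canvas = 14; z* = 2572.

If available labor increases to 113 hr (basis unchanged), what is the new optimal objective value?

Binding: dye and labor. Non-binding: steam (22 unused).
Since steam is not tight, its dual is 0.
The binding rows give the dual system: 5·y_dye + 2·y_labor = 56.5 and 3·y_dye + 3·y_labor = 46.5.
Solving: y_dye = 8.5, y_labor = 7.
Δz = y_labor·Δb = 7 × (3) = 21, so new z* = 2572 + 21 = 2593.

2593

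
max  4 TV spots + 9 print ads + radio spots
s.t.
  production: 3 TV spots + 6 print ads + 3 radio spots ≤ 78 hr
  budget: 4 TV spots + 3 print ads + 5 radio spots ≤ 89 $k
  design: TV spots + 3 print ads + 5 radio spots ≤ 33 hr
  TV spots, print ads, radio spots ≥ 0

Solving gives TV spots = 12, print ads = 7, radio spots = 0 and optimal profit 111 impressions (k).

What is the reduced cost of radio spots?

-7

Check each constraint at x*: production 78/78 (tight); budget 69/89 (slack 20); design 33/33 (tight).
Since budget is not tight, its dual is 0.
From A_Bᵀ y = c: 3·y_production + 1·y_design = 4; 6·y_production + 3·y_design = 9.
This yields shadow prices y_production = 1, y_design = 1.
Reduced cost of radio spots: c₃ − yᵀa₃ = 1 − (1·3 + 1·5) = 1 − 8 = -7.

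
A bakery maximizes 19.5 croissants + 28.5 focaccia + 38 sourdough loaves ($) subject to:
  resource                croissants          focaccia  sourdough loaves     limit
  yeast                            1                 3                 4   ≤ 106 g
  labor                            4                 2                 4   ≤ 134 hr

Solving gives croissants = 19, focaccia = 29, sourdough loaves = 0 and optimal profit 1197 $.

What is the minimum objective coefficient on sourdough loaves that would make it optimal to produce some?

At the optimum: yeast uses 106 of 106 (binding); labor uses 134 of 134 (binding).
Dual feasibility on the basic columns requires 1·y_yeast + 4·y_labor = 19.5, 3·y_yeast + 2·y_labor = 28.5.
Solving: y_yeast = 7.5, y_labor = 3.
sourdough loaves enters the basis when its profit ≥ yᵀa₃ = 7.5·4 + 3·4 = 42.

42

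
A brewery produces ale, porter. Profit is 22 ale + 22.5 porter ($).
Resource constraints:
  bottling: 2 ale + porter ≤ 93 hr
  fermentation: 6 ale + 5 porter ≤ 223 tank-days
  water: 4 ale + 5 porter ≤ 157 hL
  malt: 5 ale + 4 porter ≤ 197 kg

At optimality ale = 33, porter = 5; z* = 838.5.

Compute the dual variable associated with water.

2.5

At the optimum: bottling uses 71 of 93 (slack = 22); fermentation uses 223 of 223 (binding); water uses 157 of 157 (binding); malt uses 185 of 197 (slack = 12).
By complementary slackness, y = 0 for the non-binding constraints.
From A_Bᵀ y = c: 6·y_fermentation + 4·y_water = 22; 5·y_fermentation + 5·y_water = 22.5.
This yields shadow prices y_fermentation = 2, y_water = 2.5.
Shadow price of water = 2.5.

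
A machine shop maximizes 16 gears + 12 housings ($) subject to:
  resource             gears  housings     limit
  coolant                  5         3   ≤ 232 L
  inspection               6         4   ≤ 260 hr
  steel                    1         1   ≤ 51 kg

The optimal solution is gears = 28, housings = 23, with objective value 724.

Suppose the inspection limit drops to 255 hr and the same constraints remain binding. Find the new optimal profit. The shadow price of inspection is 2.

Δb = -5, so new z* = 724 + (2)·(-5) = 724 − 10 = 714.

714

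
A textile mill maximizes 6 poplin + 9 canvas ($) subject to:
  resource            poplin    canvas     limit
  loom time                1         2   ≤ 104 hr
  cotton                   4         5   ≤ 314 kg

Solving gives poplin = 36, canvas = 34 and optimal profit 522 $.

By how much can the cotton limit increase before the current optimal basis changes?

102

Binding constraints: loom time, cotton. The basis is B = [[1,2],[4,5]] with det -3.
Per unit increase in cotton, x* moves by d = (0.6667, -0.3333).
The basis stays optimal until canvas reaches 0; allowable increase = 102 kg.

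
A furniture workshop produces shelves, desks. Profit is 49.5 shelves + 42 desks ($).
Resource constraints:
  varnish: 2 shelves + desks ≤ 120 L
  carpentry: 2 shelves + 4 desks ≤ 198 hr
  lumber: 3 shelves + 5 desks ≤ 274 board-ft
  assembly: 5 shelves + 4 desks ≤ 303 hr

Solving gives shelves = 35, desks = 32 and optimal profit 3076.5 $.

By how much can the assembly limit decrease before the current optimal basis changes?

105

Binding constraints: carpentry, assembly. The basis is B = [[2,4],[5,4]] with det -12.
Per unit decrease in assembly, x* moves by d = (-0.3333, 0.1667).
The basis stays optimal until shelves reaches 0; allowable decrease = 105 hr.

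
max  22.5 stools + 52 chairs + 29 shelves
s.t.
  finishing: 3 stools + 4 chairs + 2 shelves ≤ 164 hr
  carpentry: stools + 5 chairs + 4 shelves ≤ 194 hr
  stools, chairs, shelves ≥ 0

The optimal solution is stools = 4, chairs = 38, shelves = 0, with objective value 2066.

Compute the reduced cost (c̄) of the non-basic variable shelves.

Check each constraint at x*: finishing 164/164 (tight); carpentry 194/194 (tight).
From A_Bᵀ y = c: 3·y_finishing + 1·y_carpentry = 22.5; 4·y_finishing + 5·y_carpentry = 52.
→ y_finishing = 5.5 and y_carpentry = 6.
Reduced cost of shelves: c₃ − yᵀa₃ = 29 − (5.5·2 + 6·4) = 29 − 35 = -6.

-6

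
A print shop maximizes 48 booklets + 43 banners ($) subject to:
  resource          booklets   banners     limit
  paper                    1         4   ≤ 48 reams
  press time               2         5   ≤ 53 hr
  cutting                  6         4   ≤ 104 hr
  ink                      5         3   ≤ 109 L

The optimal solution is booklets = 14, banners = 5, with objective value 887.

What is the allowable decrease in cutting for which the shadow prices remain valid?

Binding constraints: press time, cutting. The basis is B = [[2,5],[6,4]] with det -22.
Per unit decrease in cutting, x* moves by d = (-0.2273, 0.0909).
The basis stays optimal until booklets reaches 0; allowable decrease = 61.6 hr.

61.6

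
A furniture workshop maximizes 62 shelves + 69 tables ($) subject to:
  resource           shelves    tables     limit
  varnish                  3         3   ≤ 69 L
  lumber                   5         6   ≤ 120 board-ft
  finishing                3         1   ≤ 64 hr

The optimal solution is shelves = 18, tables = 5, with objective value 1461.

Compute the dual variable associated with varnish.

At the optimum: varnish uses 69 of 69 (binding); lumber uses 120 of 120 (binding); finishing uses 59 of 64 (slack = 5).
Slack constraints have shadow price 0 (complementary slackness).
The binding rows give the dual system: 3·y_varnish + 5·y_lumber = 62 and 3·y_varnish + 6·y_lumber = 69.
→ y_varnish = 9 and y_lumber = 7.
Shadow price of varnish = 9.

9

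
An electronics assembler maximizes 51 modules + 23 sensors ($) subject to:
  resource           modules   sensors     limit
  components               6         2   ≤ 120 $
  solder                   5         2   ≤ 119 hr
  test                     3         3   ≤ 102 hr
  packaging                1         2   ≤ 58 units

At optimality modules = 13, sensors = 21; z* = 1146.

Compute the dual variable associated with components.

7

Binding: components and test. Non-binding: solder (12 unused), packaging (3 unused).
By complementary slackness, y = 0 for the non-binding constraints.
The binding rows give the dual system: 6·y_components + 3·y_test = 51 and 2·y_components + 3·y_test = 23.
Solving: y_components = 7, y_test = 3.
Shadow price of components = 7.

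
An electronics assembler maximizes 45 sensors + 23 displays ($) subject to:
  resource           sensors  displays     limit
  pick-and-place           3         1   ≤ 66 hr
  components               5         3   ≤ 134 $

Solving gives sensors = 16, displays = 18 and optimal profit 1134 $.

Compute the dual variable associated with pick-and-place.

5

Both pick-and-place and components are binding at x*.
From A_Bᵀ y = c: 3·y_pick-and-place + 5·y_components = 45; 1·y_pick-and-place + 3·y_components = 23.
→ y_pick-and-place = 5 and y_components = 6.
Shadow price of pick-and-place = 5.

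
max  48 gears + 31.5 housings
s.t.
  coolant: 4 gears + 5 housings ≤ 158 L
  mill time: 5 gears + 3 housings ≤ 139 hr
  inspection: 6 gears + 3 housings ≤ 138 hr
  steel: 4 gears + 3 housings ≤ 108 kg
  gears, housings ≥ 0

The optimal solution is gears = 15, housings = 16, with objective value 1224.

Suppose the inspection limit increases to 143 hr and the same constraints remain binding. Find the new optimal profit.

Binding: inspection and steel. Non-binding: coolant (18 unused), mill time (16 unused).
Slack constraints have shadow price 0 (complementary slackness).
The binding rows give the dual system: 6·y_inspection + 4·y_steel = 48 and 3·y_inspection + 3·y_steel = 31.5.
Solving: y_inspection = 3, y_steel = 7.5.
Δz = y_inspection·Δb = 3 × (5) = 15, so new z* = 1224 + 15 = 1239.

1239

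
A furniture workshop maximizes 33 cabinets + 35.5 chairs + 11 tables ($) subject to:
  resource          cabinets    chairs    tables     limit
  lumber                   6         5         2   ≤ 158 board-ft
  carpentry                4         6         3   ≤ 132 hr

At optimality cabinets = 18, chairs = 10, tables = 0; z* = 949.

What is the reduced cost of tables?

At the optimum: lumber uses 158 of 158 (binding); carpentry uses 132 of 132 (binding).
The binding rows give the dual system: 6·y_lumber + 4·y_carpentry = 33 and 5·y_lumber + 6·y_carpentry = 35.5.
This yields shadow prices y_lumber = 3.5, y_carpentry = 3.
Reduced cost of tables: c₃ − yᵀa₃ = 11 − (3.5·2 + 3·3) = 11 − 16 = -5.

-5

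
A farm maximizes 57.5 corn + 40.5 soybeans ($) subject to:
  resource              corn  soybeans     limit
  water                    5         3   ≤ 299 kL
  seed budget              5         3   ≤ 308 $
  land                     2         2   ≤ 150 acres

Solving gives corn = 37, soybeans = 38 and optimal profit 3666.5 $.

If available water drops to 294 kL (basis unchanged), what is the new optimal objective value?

Binding: water and land. Non-binding: seed budget (9 unused).
Since seed budget is not tight, its dual is 0.
Dual feasibility on the basic columns requires 5·y_water + 2·y_land = 57.5, 3·y_water + 2·y_land = 40.5.
This yields shadow prices y_water = 8.5, y_land = 7.5.
Δz = y_water·Δb = 8.5 × (-5) = -42.5, so new z* = 3666.5 − 42.5 = 3624.

3624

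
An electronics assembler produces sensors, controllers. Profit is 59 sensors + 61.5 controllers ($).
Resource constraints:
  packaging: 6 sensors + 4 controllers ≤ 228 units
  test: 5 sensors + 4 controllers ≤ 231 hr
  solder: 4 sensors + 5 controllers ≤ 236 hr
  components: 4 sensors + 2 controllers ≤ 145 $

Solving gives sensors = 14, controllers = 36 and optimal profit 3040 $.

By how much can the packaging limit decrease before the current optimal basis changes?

Binding constraints: packaging, solder. The basis is B = [[6,4],[4,5]] with det 14.
Per unit decrease in packaging, x* moves by d = (-0.3571, 0.2857).
The basis stays optimal until sensors reaches 0; allowable decrease = 39.2 units.

39.2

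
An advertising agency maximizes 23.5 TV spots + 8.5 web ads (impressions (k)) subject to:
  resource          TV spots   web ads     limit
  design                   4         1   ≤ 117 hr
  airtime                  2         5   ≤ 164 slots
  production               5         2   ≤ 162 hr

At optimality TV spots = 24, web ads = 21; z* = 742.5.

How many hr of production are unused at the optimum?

production used = 5·24 + 2·21 = 162; slack = 162 − 162 = 0.

0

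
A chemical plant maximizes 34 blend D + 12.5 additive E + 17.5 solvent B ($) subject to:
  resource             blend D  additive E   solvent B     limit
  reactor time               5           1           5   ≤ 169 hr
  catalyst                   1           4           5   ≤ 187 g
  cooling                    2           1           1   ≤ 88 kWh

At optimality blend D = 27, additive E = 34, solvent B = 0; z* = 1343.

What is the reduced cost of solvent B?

Check each constraint at x*: reactor time 169/169 (tight); catalyst 163/187 (slack 24); cooling 88/88 (tight).
Slack constraints have shadow price 0 (complementary slackness).
The binding rows give the dual system: 5·y_reactor time + 2·y_cooling = 34 and 1·y_reactor time + 1·y_cooling = 12.5.
→ y_reactor time = 3 and y_cooling = 9.5.
Reduced cost of solvent B: c₃ − yᵀa₃ = 17.5 − (3·5 + 9.5·1) = 17.5 − 24.5 = -7.

-7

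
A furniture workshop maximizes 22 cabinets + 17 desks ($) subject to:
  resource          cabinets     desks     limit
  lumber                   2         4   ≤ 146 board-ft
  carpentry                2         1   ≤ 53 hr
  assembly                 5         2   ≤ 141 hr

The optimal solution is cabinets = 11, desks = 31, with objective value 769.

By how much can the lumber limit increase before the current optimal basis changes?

Binding constraints: lumber, carpentry. The basis is B = [[2,4],[2,1]] with det -6.
Per unit increase in lumber, x* moves by d = (-0.1667, 0.3333).
The basis stays optimal until cabinets reaches 0; allowable increase = 66 board-ft.

66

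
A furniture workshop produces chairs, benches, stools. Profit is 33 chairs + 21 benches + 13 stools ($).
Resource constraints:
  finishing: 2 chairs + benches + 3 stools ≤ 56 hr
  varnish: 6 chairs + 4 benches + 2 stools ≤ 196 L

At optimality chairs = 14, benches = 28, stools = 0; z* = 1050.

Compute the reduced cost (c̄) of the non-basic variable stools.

Check each constraint at x*: finishing 56/56 (tight); varnish 196/196 (tight).
Dual feasibility on the basic columns requires 2·y_finishing + 6·y_varnish = 33, 1·y_finishing + 4·y_varnish = 21.
→ y_finishing = 3 and y_varnish = 4.5.
Reduced cost of stools: c₃ − yᵀa₃ = 13 − (3·3 + 4.5·2) = 13 − 18 = -5.

-5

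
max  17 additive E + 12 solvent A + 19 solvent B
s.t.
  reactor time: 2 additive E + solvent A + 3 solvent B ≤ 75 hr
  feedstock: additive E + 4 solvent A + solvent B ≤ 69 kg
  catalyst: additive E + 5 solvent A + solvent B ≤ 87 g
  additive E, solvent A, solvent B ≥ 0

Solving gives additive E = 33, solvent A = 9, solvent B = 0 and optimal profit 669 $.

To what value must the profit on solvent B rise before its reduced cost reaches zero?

25

Check each constraint at x*: reactor time 75/75 (tight); feedstock 69/69 (tight); catalyst 78/87 (slack 9).
Since catalyst is not tight, its dual is 0.
Dual feasibility on the basic columns requires 2·y_reactor time + 1·y_feedstock = 17, 1·y_reactor time + 4·y_feedstock = 12.
This yields shadow prices y_reactor time = 8, y_feedstock = 1.
solvent B enters the basis when its profit ≥ yᵀa₃ = 8·3 + 1·1 = 25.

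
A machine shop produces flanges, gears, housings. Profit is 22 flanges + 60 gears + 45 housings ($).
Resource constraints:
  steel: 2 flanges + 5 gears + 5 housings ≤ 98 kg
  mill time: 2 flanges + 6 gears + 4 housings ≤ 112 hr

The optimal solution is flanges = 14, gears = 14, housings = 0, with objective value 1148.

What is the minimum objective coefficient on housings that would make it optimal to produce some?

Check each constraint at x*: steel 98/98 (tight); mill time 112/112 (tight).
Dual feasibility on the basic columns requires 2·y_steel + 2·y_mill time = 22, 5·y_steel + 6·y_mill time = 60.
Solving: y_steel = 6, y_mill time = 5.
housings enters the basis when its profit ≥ yᵀa₃ = 6·5 + 5·4 = 50.

50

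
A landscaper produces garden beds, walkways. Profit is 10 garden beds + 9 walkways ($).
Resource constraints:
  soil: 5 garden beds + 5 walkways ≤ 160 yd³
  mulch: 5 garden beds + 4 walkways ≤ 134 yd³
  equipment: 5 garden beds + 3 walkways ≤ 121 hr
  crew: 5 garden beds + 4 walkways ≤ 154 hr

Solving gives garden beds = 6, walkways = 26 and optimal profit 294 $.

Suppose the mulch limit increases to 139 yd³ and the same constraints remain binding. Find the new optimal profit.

299

Check each constraint at x*: soil 160/160 (tight); mulch 134/134 (tight); equipment 108/121 (slack 13); crew 134/154 (slack 20).
Slack constraints have shadow price 0 (complementary slackness).
The binding rows give the dual system: 5·y_soil + 5·y_mulch = 10 and 5·y_soil + 4·y_mulch = 9.
Solving: y_soil = 1, y_mulch = 1.
Δz = y_mulch·Δb = 1 × (5) = 5, so new z* = 294 + 5 = 299.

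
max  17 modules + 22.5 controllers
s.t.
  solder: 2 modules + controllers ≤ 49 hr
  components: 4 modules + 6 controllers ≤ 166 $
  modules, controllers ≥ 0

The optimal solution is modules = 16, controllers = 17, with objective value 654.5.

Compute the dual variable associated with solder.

Both solder and components are binding at x*.
The binding rows give the dual system: 2·y_solder + 4·y_components = 17 and 1·y_solder + 6·y_components = 22.5.
Solving: y_solder = 1.5, y_components = 3.5.
Shadow price of solder = 1.5.

1.5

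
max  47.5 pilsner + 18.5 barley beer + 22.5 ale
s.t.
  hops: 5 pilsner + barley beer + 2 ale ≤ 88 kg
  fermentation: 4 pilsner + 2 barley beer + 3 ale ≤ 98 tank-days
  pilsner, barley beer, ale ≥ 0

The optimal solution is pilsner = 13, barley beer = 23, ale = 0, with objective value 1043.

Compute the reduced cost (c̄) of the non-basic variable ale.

-7

At the optimum: hops uses 88 of 88 (binding); fermentation uses 98 of 98 (binding).
The binding rows give the dual system: 5·y_hops + 4·y_fermentation = 47.5 and 1·y_hops + 2·y_fermentation = 18.5.
Solving: y_hops = 3.5, y_fermentation = 7.5.
Reduced cost of ale: c₃ − yᵀa₃ = 22.5 − (3.5·2 + 7.5·3) = 22.5 − 29.5 = -7.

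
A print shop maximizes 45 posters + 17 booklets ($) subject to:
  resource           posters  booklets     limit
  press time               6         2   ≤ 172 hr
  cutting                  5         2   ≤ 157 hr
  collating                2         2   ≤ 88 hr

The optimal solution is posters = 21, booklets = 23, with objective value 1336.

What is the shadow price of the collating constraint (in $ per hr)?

1.5

Binding: press time and collating. Non-binding: cutting (6 unused).
Slack constraints have shadow price 0 (complementary slackness).
From A_Bᵀ y = c: 6·y_press time + 2·y_collating = 45; 2·y_press time + 2·y_collating = 17.
→ y_press time = 7 and y_collating = 1.5.
Shadow price of collating = 1.5.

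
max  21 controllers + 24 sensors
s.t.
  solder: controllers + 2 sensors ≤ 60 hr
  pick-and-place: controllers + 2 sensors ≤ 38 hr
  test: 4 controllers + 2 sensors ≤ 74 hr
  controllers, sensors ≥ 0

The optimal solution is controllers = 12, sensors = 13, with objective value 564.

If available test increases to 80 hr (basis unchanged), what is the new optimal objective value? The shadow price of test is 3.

Δb = 6, so new z* = 564 + (3)·(6) = 564 + 18 = 582.

582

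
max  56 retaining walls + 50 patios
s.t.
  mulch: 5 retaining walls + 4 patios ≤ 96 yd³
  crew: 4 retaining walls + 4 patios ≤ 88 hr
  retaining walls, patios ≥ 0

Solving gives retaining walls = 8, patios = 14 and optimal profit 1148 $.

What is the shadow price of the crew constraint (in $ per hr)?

6.5

At the optimum: mulch uses 96 of 96 (binding); crew uses 88 of 88 (binding).
The binding rows give the dual system: 5·y_mulch + 4·y_crew = 56 and 4·y_mulch + 4·y_crew = 50.
Solving: y_mulch = 6, y_crew = 6.5.
Shadow price of crew = 6.5.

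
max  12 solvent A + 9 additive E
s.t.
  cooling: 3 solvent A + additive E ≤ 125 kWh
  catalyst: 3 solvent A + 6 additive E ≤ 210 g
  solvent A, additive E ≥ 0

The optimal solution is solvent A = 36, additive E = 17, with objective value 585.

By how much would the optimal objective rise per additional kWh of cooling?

3

At the optimum: cooling uses 125 of 125 (binding); catalyst uses 210 of 210 (binding).
Dual feasibility on the basic columns requires 3·y_cooling + 3·y_catalyst = 12, 1·y_cooling + 6·y_catalyst = 9.
Solving: y_cooling = 3, y_catalyst = 1.
Shadow price of cooling = 3.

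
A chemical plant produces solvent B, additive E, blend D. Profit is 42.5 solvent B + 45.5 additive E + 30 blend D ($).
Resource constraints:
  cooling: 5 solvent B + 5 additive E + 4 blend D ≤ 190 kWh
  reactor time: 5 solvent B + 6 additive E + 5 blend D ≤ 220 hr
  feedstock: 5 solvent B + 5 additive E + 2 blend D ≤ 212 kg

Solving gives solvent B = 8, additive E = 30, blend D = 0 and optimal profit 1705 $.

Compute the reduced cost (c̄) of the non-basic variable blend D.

-7

At the optimum: cooling uses 190 of 190 (binding); reactor time uses 220 of 220 (binding); feedstock uses 190 of 212 (slack = 22).
By complementary slackness, y = 0 for the non-binding constraint.
Dual feasibility on the basic columns requires 5·y_cooling + 5·y_reactor time = 42.5, 5·y_cooling + 6·y_reactor time = 45.5.
→ y_cooling = 5.5 and y_reactor time = 3.
Reduced cost of blend D: c₃ − yᵀa₃ = 30 − (5.5·4 + 3·5) = 30 − 37 = -7.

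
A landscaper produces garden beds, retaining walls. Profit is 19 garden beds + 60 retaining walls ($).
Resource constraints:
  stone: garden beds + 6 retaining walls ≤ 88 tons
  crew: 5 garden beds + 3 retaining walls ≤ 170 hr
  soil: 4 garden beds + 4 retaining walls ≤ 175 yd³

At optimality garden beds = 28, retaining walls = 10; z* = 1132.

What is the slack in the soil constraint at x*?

soil used = 4·28 + 4·10 = 152; slack = 175 − 152 = 23.

23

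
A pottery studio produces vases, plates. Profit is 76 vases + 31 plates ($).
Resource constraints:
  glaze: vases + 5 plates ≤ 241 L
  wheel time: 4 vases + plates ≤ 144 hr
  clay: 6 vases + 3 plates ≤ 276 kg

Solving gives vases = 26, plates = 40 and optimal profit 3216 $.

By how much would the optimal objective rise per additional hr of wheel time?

7

At the optimum: glaze uses 226 of 241 (slack = 15); wheel time uses 144 of 144 (binding); clay uses 276 of 276 (binding).
Slack constraints have shadow price 0 (complementary slackness).
From A_Bᵀ y = c: 4·y_wheel time + 6·y_clay = 76; 1·y_wheel time + 3·y_clay = 31.
Solving: y_wheel time = 7, y_clay = 8.
Shadow price of wheel time = 7.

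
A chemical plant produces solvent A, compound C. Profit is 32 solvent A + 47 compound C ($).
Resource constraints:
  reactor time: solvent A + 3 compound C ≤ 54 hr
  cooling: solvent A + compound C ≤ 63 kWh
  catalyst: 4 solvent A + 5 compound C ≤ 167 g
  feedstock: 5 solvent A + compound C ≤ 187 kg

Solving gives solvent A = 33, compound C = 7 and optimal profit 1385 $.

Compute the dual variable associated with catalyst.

7

Check each constraint at x*: reactor time 54/54 (tight); cooling 40/63 (slack 23); catalyst 167/167 (tight); feedstock 172/187 (slack 15).
Since cooling, feedstock are not tight, their duals are 0.
The binding rows give the dual system: 1·y_reactor time + 4·y_catalyst = 32 and 3·y_reactor time + 5·y_catalyst = 47.
Solving: y_reactor time = 4, y_catalyst = 7.
Shadow price of catalyst = 7.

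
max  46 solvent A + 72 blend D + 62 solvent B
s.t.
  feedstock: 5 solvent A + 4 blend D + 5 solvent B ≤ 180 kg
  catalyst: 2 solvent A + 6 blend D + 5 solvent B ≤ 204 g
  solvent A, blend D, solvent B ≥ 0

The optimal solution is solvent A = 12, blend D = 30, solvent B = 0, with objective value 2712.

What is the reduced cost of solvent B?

Check each constraint at x*: feedstock 180/180 (tight); catalyst 204/204 (tight).
From A_Bᵀ y = c: 5·y_feedstock + 2·y_catalyst = 46; 4·y_feedstock + 6·y_catalyst = 72.
Solving: y_feedstock = 6, y_catalyst = 8.
Reduced cost of solvent B: c₃ − yᵀa₃ = 62 − (6·5 + 8·5) = 62 − 70 = -8.

-8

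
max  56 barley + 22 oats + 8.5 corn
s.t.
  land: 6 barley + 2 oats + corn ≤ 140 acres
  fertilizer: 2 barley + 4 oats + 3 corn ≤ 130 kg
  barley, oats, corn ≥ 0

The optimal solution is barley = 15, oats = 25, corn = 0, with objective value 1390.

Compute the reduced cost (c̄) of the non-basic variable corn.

At the optimum: land uses 140 of 140 (binding); fertilizer uses 130 of 130 (binding).
From A_Bᵀ y = c: 6·y_land + 2·y_fertilizer = 56; 2·y_land + 4·y_fertilizer = 22.
Solving: y_land = 9, y_fertilizer = 1.
Reduced cost of corn: c₃ − yᵀa₃ = 8.5 − (9·1 + 1·3) = 8.5 − 12 = -3.5.

-3.5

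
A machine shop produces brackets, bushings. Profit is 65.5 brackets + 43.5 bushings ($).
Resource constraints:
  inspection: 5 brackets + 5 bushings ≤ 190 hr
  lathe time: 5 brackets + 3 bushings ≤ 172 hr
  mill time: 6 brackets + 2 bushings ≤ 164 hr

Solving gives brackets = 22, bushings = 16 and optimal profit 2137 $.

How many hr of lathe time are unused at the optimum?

14

lathe time used = 5·22 + 3·16 = 158; slack = 172 − 158 = 14.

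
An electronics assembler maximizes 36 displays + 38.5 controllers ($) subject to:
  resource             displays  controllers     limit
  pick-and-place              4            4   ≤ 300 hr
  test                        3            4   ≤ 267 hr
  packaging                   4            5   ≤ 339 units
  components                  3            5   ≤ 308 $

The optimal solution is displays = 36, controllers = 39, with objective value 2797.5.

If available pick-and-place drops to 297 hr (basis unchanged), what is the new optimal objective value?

2778

Binding: pick-and-place and packaging. Non-binding: test (3 unused), components (5 unused).
Slack constraints have shadow price 0 (complementary slackness).
Dual feasibility on the basic columns requires 4·y_pick-and-place + 4·y_packaging = 36, 4·y_pick-and-place + 5·y_packaging = 38.5.
Solving: y_pick-and-place = 6.5, y_packaging = 2.5.
Δz = y_pick-and-place·Δb = 6.5 × (-3) = -19.5, so new z* = 2797.5 − 19.5 = 2778.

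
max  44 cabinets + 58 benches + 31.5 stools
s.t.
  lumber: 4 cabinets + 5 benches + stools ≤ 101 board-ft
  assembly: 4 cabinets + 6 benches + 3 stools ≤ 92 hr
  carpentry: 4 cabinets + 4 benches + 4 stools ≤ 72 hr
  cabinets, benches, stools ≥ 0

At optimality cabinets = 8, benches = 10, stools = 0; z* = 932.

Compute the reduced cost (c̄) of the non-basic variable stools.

-5.5

Check each constraint at x*: lumber 82/101 (slack 19); assembly 92/92 (tight); carpentry 72/72 (tight).
Slack constraints have shadow price 0 (complementary slackness).
The binding rows give the dual system: 4·y_assembly + 4·y_carpentry = 44 and 6·y_assembly + 4·y_carpentry = 58.
This yields shadow prices y_assembly = 7, y_carpentry = 4.
Reduced cost of stools: c₃ − yᵀa₃ = 31.5 − (7·3 + 4·4) = 31.5 − 37 = -5.5.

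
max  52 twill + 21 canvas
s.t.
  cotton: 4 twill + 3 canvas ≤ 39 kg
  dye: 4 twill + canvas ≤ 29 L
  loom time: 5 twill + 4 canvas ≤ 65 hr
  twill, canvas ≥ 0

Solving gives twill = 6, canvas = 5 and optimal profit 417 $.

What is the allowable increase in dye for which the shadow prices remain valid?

10

Binding constraints: cotton, dye. The basis is B = [[4,3],[4,1]] with det -8.
Per unit increase in dye, x* moves by d = (0.375, -0.5).
The basis stays optimal until canvas reaches 0; allowable increase = 10 L.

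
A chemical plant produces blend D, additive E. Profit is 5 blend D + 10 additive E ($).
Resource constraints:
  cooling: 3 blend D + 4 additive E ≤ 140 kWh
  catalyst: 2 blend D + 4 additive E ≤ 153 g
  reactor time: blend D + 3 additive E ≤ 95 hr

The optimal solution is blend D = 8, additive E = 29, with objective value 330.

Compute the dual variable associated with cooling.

1

Check each constraint at x*: cooling 140/140 (tight); catalyst 132/153 (slack 21); reactor time 95/95 (tight).
Since catalyst is not tight, its dual is 0.
Dual feasibility on the basic columns requires 3·y_cooling + 1·y_reactor time = 5, 4·y_cooling + 3·y_reactor time = 10.
This yields shadow prices y_cooling = 1, y_reactor time = 2.
Shadow price of cooling = 1.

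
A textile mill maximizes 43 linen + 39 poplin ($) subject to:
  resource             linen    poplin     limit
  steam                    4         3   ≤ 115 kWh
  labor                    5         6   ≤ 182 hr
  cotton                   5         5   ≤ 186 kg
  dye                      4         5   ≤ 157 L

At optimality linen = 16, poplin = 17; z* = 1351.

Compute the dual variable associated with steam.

At the optimum: steam uses 115 of 115 (binding); labor uses 182 of 182 (binding); cotton uses 165 of 186 (slack = 21); dye uses 149 of 157 (slack = 8).
Slack constraints have shadow price 0 (complementary slackness).
The binding rows give the dual system: 4·y_steam + 5·y_labor = 43 and 3·y_steam + 6·y_labor = 39.
This yields shadow prices y_steam = 7, y_labor = 3.
Shadow price of steam = 7.

7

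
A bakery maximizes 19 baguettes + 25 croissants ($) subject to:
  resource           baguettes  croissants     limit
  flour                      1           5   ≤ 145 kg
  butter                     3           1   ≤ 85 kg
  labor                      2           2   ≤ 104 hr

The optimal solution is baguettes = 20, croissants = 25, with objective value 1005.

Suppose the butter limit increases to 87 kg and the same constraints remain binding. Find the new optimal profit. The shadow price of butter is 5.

Δb = 2, so new z* = 1005 + (5)·(2) = 1005 + 10 = 1015.

1015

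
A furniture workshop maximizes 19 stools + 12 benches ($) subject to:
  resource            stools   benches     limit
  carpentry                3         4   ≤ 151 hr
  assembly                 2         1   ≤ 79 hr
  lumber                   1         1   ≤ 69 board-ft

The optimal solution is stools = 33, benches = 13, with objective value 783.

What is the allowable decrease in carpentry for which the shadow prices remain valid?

Binding constraints: carpentry, assembly. The basis is B = [[3,4],[2,1]] with det -5.
Per unit decrease in carpentry, x* moves by d = (0.2, -0.4).
The basis stays optimal until benches reaches 0; allowable decrease = 32.5 hr.

32.5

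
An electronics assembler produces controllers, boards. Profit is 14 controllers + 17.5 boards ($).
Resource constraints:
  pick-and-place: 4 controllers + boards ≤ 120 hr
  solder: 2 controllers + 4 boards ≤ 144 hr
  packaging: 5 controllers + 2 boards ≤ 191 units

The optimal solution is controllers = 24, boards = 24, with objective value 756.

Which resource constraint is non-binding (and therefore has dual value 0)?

packaging

pick-and-place: 120/120 (binding)
solder: 144/144 (binding)
packaging: 168/191 (slack 23)
By complementary slackness, a constraint with positive slack has shadow price 0 → packaging.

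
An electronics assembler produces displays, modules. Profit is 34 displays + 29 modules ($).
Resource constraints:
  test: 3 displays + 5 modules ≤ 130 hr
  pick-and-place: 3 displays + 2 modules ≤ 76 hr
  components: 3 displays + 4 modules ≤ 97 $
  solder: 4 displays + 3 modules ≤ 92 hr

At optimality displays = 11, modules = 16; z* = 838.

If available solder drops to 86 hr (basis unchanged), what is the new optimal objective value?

Binding: components and solder. Non-binding: test (17 unused), pick-and-place (11 unused).
Slack constraints have shadow price 0 (complementary slackness).
From A_Bᵀ y = c: 3·y_components + 4·y_solder = 34; 4·y_components + 3·y_solder = 29.
Solving: y_components = 2, y_solder = 7.
Δz = y_solder·Δb = 7 × (-6) = -42, so new z* = 838 − 42 = 796.

796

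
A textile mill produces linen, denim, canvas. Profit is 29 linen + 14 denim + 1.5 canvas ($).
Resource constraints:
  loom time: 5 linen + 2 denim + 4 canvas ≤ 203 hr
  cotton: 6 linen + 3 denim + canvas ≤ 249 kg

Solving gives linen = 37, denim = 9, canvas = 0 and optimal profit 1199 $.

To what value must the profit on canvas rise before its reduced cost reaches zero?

8

Both loom time and cotton are binding at x*.
Dual feasibility on the basic columns requires 5·y_loom time + 6·y_cotton = 29, 2·y_loom time + 3·y_cotton = 14.
Solving: y_loom time = 1, y_cotton = 4.
canvas enters the basis when its profit ≥ yᵀa₃ = 1·4 + 4·1 = 8.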